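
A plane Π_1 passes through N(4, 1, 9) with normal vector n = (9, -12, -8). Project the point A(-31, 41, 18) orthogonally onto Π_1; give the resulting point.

Π_1: n·r = n·N gives 9x - 12y - 8z = -48.
Foot = A − λn with λ = (n·A − d)/|n|² = (-915 − (-48))/289 = -3.
Foot = (-31, 41, 18) − (-3)·(9, -12, -8) = (-4, 5, -6).

(-4, 5, -6)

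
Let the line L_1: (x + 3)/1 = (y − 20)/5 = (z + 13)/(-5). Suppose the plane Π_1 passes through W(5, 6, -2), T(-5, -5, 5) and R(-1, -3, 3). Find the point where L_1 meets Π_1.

L_1 has direction (1, 5, -5) through (-3, 20, -13).
WT = (-10, -11, 7), WR = (-6, -9, 5); a normal to Π_1 is WT × WR = (8, 8, 24).
Using W: Π_1 has equation 8x + 8y + 24z = 40.
Substitute r = (-3, 20, -13) + t(1, 5, -5) into the plane: -176 + (-72)t = 40, so t = -3.
Intersection: (-3, 20, -13) + (-3)·(1, 5, -5) = (-6, 5, 2).

(-6, 5, 2)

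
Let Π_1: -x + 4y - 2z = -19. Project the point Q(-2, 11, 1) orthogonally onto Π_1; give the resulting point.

(1, -1, 7)

Foot = Q − λn with λ = (n·Q − d)/|n|² = (44 − (-19))/21 = 3.
Foot = (-2, 11, 1) − 3·(-1, 4, -2) = (1, -1, 7).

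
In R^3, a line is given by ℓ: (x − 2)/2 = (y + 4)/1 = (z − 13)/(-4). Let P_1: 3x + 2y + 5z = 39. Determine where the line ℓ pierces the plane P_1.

ℓ has direction (2, 1, -4) through (2, -4, 13).
Substitute r = (2, -4, 13) + t(2, 1, -4) into the plane: 63 + (-12)t = 39, so t = 2.
Intersection: (2, -4, 13) + 2·(2, 1, -4) = (6, -2, 5).

(6, -2, 5)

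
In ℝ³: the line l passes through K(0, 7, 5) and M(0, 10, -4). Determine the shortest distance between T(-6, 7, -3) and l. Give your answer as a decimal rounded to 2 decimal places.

6.51

A direction vector for l is M − K = (0, 3, -9).
Taking (0, 7, 5) on l with direction v = (0, 3, -9): w = T − (0, 7, 5) = (-6, 0, -8), and w × v = (24, -54, -18).
Distance = |w × v| / |v| = √3816 / √90 ≈ 6.51.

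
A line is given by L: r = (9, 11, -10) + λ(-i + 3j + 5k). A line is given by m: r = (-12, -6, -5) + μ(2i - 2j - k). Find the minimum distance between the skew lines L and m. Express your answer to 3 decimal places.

26.483

Common perpendicular direction n = (-1, 3, 5) × (2, -2, -1) = (7, 9, -4).
With w = (-12, -6, -5) − (9, 11, -10) = (-21, -17, 5), w · n = -320.
Distance = |w · n| / |n| = |-320| / √146 ≈ 26.483.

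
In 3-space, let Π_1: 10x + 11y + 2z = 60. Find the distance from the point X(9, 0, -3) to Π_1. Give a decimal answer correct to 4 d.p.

1.6000

n·X − d = (10)·(9) + (11)·(0) + (2)·(-3) − 60 = 24; |n| = √225.
Distance = |24| / √225 = 24/√225 ≈ 1.6000.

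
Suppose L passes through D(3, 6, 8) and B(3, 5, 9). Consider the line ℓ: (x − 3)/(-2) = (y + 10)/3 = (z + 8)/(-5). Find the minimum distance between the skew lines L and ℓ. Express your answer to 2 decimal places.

A direction vector for L is B − D = (0, -1, 1).
ℓ has direction (-2, 3, -5) through (3, -10, -8).
Common perpendicular direction n = (0, -1, 1) × (-2, 3, -5) = (2, -2, -2).
With w = (3, -10, -8) − (3, 6, 8) = (0, -16, -16), w · n = 64.
Distance = |w · n| / |n| = |64| / √12 ≈ 18.48.

18.48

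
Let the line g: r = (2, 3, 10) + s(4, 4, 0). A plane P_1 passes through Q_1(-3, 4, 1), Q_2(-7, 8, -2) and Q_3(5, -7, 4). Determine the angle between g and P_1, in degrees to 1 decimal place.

Q_1Q_2 = (-4, 4, -3), Q_1Q_3 = (8, -11, 3); a normal to P_1 is Q_1Q_2 × Q_1Q_3 = (-21, -12, 12).
Using Q_1: P_1 has equation -21x - 12y + 12z = 27.
sin θ = |n·v| / (|n||v|) = |-132| / (√729 · √32) = 0.86424.
θ ≈ 59.8°.

59.8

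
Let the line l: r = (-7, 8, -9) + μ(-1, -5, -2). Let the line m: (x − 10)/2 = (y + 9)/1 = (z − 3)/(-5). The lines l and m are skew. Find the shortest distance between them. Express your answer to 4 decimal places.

m has direction (2, 1, -5) through (10, -9, 3).
Common perpendicular direction n = (-1, -5, -2) × (2, 1, -5) = (27, -9, 9).
With w = (10, -9, 3) − (-7, 8, -9) = (17, -17, 12), w · n = 720.
Distance = |w · n| / |n| = |720| / √891 ≈ 24.1209.

24.1209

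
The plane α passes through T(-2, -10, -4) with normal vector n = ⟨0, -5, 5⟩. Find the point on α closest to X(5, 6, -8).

(5, -4, 2)

α: n·r = n·T gives -5y + 5z = 30.
Foot = X − λn with λ = (n·X − d)/|n|² = (-70 − 30)/50 = -2.
Foot = (5, 6, -8) − (-2)·(0, -5, 5) = (5, -4, 2).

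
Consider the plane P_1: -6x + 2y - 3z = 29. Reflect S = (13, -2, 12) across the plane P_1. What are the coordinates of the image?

λ = (n·S − d)/|n|² = (-118 − 29)/49 = -3.
Reflection = S − 2λn = (13, -2, 12) − (-6)·(-6, 2, -3) = (-23, 10, -6).

(-23, 10, -6)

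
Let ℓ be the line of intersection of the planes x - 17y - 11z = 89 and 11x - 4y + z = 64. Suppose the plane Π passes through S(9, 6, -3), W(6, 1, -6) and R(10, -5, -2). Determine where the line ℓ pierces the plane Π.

Direction of ℓ: (1, -17, -11) × (11, -4, 1) = (-61, -122, 183).
A point on ℓ: solving the two plane equations with x = 8 gives (8, 3, -12).
SW = (-3, -5, -3), SR = (1, -11, 1); a normal to Π is SW × SR = (-38, 0, 38).
Using S: Π has equation -38x + 38z = -456.
Substitute r = (8, 3, -12) + t(-61, -122, 183) into the plane: -760 + 9272t = -456, so t = 2/61.
Intersection: (8, 3, -12) + (2/61)·(-61, -122, 183) = (6, -1, -6).

(6, -1, -6)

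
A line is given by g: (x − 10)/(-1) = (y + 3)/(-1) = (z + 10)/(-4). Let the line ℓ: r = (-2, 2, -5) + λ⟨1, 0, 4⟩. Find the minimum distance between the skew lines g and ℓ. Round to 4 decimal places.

12.8544

g has direction (-1, -1, -4) through (10, -3, -10).
Common perpendicular direction n = (-1, -1, -4) × (1, 0, 4) = (-4, 0, 1).
With w = (-2, 2, -5) − (10, -3, -10) = (-12, 5, 5), w · n = 53.
Distance = |w · n| / |n| = |53| / √17 ≈ 12.8544.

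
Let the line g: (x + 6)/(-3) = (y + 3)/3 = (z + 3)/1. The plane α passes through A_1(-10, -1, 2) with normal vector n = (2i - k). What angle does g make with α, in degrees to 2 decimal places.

45.90

g has direction (-3, 3, 1) through (-6, -3, -3).
α: n·r = n·A_1 gives 2x - z = -22.
sin θ = |n·v| / (|n||v|) = |-7| / (√5 · √19) = 0.71818.
θ ≈ 45.90°.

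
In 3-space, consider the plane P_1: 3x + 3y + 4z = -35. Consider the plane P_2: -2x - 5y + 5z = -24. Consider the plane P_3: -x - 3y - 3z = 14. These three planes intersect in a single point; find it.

Solving the 3×3 linear system 3x + 3y + 4z = -35, -2x - 5y + 5z = -24, -x - 3y - 3z = 14 (e.g. by elimination or Cramer's rule, determinant = 61) gives (-8, 3, -5).

(-8, 3, -5)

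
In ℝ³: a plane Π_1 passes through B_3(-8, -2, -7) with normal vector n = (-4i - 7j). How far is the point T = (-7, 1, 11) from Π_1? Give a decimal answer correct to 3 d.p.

Π_1: n·r = n·B_3 gives -4x - 7y = 46.
n·T − d = (-4)·(-7) + (-7)·(1) + (0)·(11) − 46 = -25; |n| = √65.
Distance = |-25| / √65 = 25/√65 ≈ 3.101.

3.101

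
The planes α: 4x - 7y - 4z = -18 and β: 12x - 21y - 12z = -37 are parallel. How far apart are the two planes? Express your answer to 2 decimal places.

Rescale β by 1/3: 4x - 7y - 4z = -37/3. Then distance = |-18 − (-37/3)| / √81 ≈ 0.63.

0.63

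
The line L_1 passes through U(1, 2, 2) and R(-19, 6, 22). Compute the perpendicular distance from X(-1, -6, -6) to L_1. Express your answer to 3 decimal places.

A direction vector for L_1 is R − U = (-20, 4, 20).
Taking (1, 2, 2) on L_1 with direction v = (-20, 4, 20): w = X − (1, 2, 2) = (-2, -8, -8), and w × v = (-128, 200, -168).
Distance = |w × v| / |v| = √84608 / √816 ≈ 10.183.

10.183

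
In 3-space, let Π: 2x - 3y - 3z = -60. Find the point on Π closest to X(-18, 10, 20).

Foot = X − λn with λ = (n·X − d)/|n|² = (-126 − (-60))/22 = -3.
Foot = (-18, 10, 20) − (-3)·(2, -3, -3) = (-12, 1, 11).

(-12, 1, 11)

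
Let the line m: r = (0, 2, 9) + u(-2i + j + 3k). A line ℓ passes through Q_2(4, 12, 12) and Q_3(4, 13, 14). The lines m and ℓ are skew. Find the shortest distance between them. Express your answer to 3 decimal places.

A direction vector for ℓ is Q_3 − Q_2 = (0, 1, 2).
Common perpendicular direction n = (-2, 1, 3) × (0, 1, 2) = (-1, 4, -2).
With w = (4, 12, 12) − (0, 2, 9) = (4, 10, 3), w · n = 30.
Distance = |w · n| / |n| = |30| / √21 ≈ 6.547.

6.547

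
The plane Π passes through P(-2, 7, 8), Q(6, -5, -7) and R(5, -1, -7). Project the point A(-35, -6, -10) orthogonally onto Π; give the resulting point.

PQ = (8, -12, -15), PR = (7, -8, -15); a normal to Π is PQ × PR = (60, 15, 20).
Using P: Π has equation 60x + 15y + 20z = 145.
Foot = A − λn with λ = (n·A − d)/|n|² = (-2390 − 145)/4225 = -3/5.
Foot = (-35, -6, -10) − (-3/5)·(60, 15, 20) = (1, 3, 2).

(1, 3, 2)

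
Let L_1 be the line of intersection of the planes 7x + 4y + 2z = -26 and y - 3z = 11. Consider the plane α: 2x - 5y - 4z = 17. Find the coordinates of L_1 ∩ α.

(-2, -1, -4)

Direction of L_1: (7, 4, 2) × (0, 1, -3) = (-14, 21, 7).
A point on L_1: solving the two plane equations with x = 2 gives (2, -7, -6).
Substitute r = (2, -7, -6) + t(-14, 21, 7) into the plane: 63 + (-161)t = 17, so t = 2/7.
Intersection: (2, -7, -6) + (2/7)·(-14, 21, 7) = (-2, -1, -4).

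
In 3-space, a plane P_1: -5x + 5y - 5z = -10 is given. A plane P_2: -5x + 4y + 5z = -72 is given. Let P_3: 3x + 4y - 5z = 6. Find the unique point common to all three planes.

Solving the 3×3 linear system -5x + 5y - 5z = -10, -5x + 4y + 5z = -72, 3x + 4y - 5z = 6 (e.g. by elimination or Cramer's rule, determinant = 310) gives (1, -8, -7).

(1, -8, -7)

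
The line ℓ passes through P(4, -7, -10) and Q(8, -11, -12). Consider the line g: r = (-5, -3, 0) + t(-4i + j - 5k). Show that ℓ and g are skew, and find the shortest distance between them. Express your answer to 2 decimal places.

A direction vector for ℓ is Q − P = (4, -4, -2).
Common perpendicular direction n = (4, -4, -2) × (-4, 1, -5) = (22, 28, -12).
With w = (-5, -3, 0) − (4, -7, -10) = (-9, 4, 10), w · n = -206.
Since n ≠ 0 the lines are not parallel, and w · n = -206 ≠ 0 so they do not intersect; hence they are skew.
Distance = |w · n| / |n| = |-206| / √1412 ≈ 5.48.

5.48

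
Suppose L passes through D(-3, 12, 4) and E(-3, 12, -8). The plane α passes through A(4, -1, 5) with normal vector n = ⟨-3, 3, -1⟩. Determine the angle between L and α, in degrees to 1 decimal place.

13.3

A direction vector for L is E − D = (0, 0, -12).
α: n·r = n·A gives -3x + 3y - z = -20.
sin θ = |n·v| / (|n||v|) = |12| / (√19 · √144) = 0.22942.
θ ≈ 13.3°.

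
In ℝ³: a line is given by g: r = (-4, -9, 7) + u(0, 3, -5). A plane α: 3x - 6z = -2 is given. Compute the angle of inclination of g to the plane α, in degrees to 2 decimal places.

50.08

sin θ = |n·v| / (|n||v|) = |30| / (√45 · √34) = 0.76696.
θ ≈ 50.08°.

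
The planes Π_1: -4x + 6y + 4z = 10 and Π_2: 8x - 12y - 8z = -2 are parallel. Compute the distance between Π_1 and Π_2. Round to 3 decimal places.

Rescale Π_2 by 1/(-2): -4x + 6y + 4z = 1. Then distance = |10 − 1| / √68 ≈ 1.091.

1.091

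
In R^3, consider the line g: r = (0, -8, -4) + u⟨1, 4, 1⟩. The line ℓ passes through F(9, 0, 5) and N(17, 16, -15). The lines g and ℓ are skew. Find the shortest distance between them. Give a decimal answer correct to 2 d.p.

7.74

A direction vector for ℓ is N − F = (8, 16, -20).
Common perpendicular direction n = (1, 4, 1) × (8, 16, -20) = (-96, 28, -16).
With w = (9, 0, 5) − (0, -8, -4) = (9, 8, 9), w · n = -784.
Distance = |w · n| / |n| = |-784| / √10256 ≈ 7.74.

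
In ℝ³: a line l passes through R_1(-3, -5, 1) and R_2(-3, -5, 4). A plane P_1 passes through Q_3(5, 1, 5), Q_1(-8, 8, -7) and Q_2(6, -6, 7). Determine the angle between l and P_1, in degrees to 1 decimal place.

49.6

A direction vector for l is R_2 − R_1 = (0, 0, 3).
Q_3Q_1 = (-13, 7, -12), Q_3Q_2 = (1, -7, 2); a normal to P_1 is Q_3Q_1 × Q_3Q_2 = (-70, 14, 84).
Using Q_3: P_1 has equation -70x + 14y + 84z = 84.
sin θ = |n·v| / (|n||v|) = |252| / (√12152 · √9) = 0.76200.
θ ≈ 49.6°.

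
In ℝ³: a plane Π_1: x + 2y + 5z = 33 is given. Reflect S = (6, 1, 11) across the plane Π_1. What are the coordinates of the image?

(4, -3, 1)

λ = (n·S − d)/|n|² = (63 − 33)/30 = 1.
Reflection = S − 2λn = (6, 1, 11) − 2·(1, 2, 5) = (4, -3, 1).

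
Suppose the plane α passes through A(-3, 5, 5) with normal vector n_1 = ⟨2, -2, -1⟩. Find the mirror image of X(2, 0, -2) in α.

α: n_1·r = n_1·A gives 2x - 2y - z = -21.
λ = (n·X − d)/|n|² = (6 − (-21))/9 = 3.
Reflection = X − 2λn = (2, 0, -2) − 6·(2, -2, -1) = (-10, 12, 4).

(-10, 12, 4)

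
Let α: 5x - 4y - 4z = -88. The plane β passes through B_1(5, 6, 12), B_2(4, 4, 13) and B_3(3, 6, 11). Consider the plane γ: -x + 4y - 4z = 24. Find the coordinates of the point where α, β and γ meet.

(-8, 8, 4)

B_1B_2 = (-1, -2, 1), B_1B_3 = (-2, 0, -1); a normal to β is B_1B_2 × B_1B_3 = (2, -3, -4).
Using B_1: β has equation 2x - 3y - 4z = -56.
Solving the 3×3 linear system 5x - 4y - 4z = -88, 2x - 3y - 4z = -56, -x + 4y - 4z = 24 (e.g. by elimination or Cramer's rule, determinant = 72) gives (-8, 8, 4).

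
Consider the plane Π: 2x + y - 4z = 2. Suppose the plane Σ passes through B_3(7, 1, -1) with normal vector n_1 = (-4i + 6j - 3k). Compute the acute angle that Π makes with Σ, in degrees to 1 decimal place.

Σ: n_1·r = n_1·B_3 gives -4x + 6y - 3z = -19.
cos θ = |n₁·n₂| / (|n₁||n₂|) = |10| / (√21 · √61).
θ = arccos(0.27940) ≈ 73.8°.

73.8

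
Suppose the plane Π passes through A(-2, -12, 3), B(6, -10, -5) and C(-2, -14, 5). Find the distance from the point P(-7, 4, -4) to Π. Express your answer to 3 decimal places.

AB = (8, 2, -8), AC = (0, -2, 2); a normal to Π is AB × AC = (-12, -16, -16).
Using A: Π has equation -12x - 16y - 16z = 168.
n·P − d = (-12)·(-7) + (-16)·(4) + (-16)·(-4) − 168 = -84; |n| = √656.
Distance = |-84| / √656 = 84/√656 ≈ 3.280.

3.280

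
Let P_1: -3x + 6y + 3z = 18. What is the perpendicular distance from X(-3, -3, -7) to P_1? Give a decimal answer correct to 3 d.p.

6.532

n·X − d = (-3)·(-3) + (6)·(-3) + (3)·(-7) − 18 = -48; |n| = √54.
Distance = |-48| / √54 = 48/√54 ≈ 6.532.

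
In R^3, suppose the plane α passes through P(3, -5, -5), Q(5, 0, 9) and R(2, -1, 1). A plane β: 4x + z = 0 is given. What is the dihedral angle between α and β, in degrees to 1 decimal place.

PQ = (2, 5, 14), PR = (-1, 4, 6); a normal to α is PQ × PR = (-26, -26, 13).
Using P: α has equation -26x - 26y + 13z = -13.
cos θ = |n₁·n₂| / (|n₁||n₂|) = |-91| / (√1521 · √17).
θ = arccos(0.56592) ≈ 55.5°.

55.5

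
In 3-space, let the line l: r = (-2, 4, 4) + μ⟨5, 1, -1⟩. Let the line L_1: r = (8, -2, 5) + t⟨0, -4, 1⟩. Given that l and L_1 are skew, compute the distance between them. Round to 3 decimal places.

Common perpendicular direction n = (5, 1, -1) × (0, -4, 1) = (-3, -5, -20).
With w = (8, -2, 5) − (-2, 4, 4) = (10, -6, 1), w · n = -20.
Distance = |w · n| / |n| = |-20| / √434 ≈ 0.960.

0.960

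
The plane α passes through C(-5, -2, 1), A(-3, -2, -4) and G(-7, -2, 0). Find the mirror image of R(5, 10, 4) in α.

CA = (2, 0, -5), CG = (-2, 0, -1); a normal to α is CA × CG = (0, 12, 0).
Using C: α has equation 12y = -24.
λ = (n·R − d)/|n|² = (120 − (-24))/144 = 1.
Reflection = R − 2λn = (5, 10, 4) − 2·(0, 12, 0) = (5, -14, 4).

(5, -14, 4)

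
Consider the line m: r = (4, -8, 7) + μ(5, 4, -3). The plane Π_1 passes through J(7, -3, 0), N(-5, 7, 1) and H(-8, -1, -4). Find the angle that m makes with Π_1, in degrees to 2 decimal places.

JN = (-12, 10, 1), JH = (-15, 2, -4); a normal to Π_1 is JN × JH = (-42, -63, 126).
Using J: Π_1 has equation -42x - 63y + 126z = -105.
sin θ = |n·v| / (|n||v|) = |-840| / (√21609 · √50) = 0.80812.
θ ≈ 53.91°.

53.91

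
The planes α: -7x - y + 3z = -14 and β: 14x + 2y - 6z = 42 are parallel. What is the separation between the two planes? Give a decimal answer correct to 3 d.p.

0.911

Rescale β by 1/(-2): -7x - y + 3z = -21. Then distance = |-14 − (-21)| / √59 ≈ 0.911.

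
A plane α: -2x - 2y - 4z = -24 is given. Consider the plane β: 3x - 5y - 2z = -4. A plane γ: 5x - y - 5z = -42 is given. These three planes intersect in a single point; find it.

(-1, -3, 8)

Solving the 3×3 linear system -2x - 2y - 4z = -24, 3x - 5y - 2z = -4, 5x - y - 5z = -42 (e.g. by elimination or Cramer's rule, determinant = -144) gives (-1, -3, 8).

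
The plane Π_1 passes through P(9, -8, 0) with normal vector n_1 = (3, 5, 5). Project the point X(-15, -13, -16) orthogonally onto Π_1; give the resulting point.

(-6, 2, -1)

Π_1: n_1·r = n_1·P gives 3x + 5y + 5z = -13.
Foot = X − λn with λ = (n·X − d)/|n|² = (-190 − (-13))/59 = -3.
Foot = (-15, -13, -16) − (-3)·(3, 5, 5) = (-6, 2, -1).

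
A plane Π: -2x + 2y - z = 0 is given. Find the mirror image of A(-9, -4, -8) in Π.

λ = (n·A − d)/|n|² = (18 − 0)/9 = 2.
Reflection = A − 2λn = (-9, -4, -8) − 4·(-2, 2, -1) = (-1, -12, -4).

(-1, -12, -4)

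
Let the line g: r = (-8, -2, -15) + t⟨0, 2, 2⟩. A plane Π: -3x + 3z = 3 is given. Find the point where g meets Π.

Substitute r = (-8, -2, -15) + t(0, 2, 2) into the plane: -21 + 6t = 3, so t = 4.
Intersection: (-8, -2, -15) + 4·(0, 2, 2) = (-8, 6, -7).

(-8, 6, -7)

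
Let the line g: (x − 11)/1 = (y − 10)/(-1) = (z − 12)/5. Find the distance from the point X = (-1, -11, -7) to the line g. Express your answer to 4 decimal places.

25.9244

g has direction (1, -1, 5) through (11, 10, 12).
Taking (11, 10, 12) on g with direction v = (1, -1, 5): w = X − (11, 10, 12) = (-12, -21, -19), and w × v = (-124, 41, 33).
Distance = |w × v| / |v| = √18146 / √27 ≈ 25.9244.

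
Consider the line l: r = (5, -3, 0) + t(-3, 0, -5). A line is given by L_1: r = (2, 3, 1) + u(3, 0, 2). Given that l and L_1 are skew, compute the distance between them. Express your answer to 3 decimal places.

6.000

Common perpendicular direction n = (-3, 0, -5) × (3, 0, 2) = (0, -9, 0).
With w = (2, 3, 1) − (5, -3, 0) = (-3, 6, 1), w · n = -54.
Distance = |w · n| / |n| = |-54| / √81 ≈ 6.000.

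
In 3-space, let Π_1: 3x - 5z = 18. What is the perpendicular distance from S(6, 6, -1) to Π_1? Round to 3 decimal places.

n·S − d = (3)·(6) + (0)·(6) + (-5)·(-1) − 18 = 5; |n| = √34.
Distance = |5| / √34 = 5/√34 ≈ 0.857.

0.857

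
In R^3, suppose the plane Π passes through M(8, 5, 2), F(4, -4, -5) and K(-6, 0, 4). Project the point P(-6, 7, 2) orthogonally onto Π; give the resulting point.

MF = (-4, -9, -7), MK = (-14, -5, 2); a normal to Π is MF × MK = (-53, 106, -106).
Using M: Π has equation -53x + 106y - 106z = -106.
Foot = P − λn with λ = (n·P − d)/|n|² = (848 − (-106))/25281 = 2/53.
Foot = (-6, 7, 2) − (2/53)·(-53, 106, -106) = (-4, 3, 6).

(-4, 3, 6)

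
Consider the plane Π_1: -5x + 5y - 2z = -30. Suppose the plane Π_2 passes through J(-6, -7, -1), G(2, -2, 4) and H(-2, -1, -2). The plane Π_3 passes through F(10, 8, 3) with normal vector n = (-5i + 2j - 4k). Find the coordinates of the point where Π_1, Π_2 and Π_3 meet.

(6, 2, 5)

JG = (8, 5, 5), JH = (4, 6, -1); a normal to Π_2 is JG × JH = (-35, 28, 28).
Using J: Π_2 has equation -35x + 28y + 28z = -14.
Π_3: n·r = n·F gives -5x + 2y - 4z = -46.
Solving the 3×3 linear system -5x + 5y - 2z = -30, -35x + 28y + 28z = -14, -5x + 2y - 4z = -46 (e.g. by elimination or Cramer's rule, determinant = -700) gives (6, 2, 5).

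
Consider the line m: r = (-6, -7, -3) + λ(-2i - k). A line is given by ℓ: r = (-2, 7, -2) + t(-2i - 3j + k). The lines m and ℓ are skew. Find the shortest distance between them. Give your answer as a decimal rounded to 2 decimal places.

6.40

Common perpendicular direction n = (-2, 0, -1) × (-2, -3, 1) = (-3, 4, 6).
With w = (-2, 7, -2) − (-6, -7, -3) = (4, 14, 1), w · n = 50.
Distance = |w · n| / |n| = |50| / √61 ≈ 6.40.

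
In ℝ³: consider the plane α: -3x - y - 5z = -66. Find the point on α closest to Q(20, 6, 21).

Foot = Q − λn with λ = (n·Q − d)/|n|² = (-171 − (-66))/35 = -3.
Foot = (20, 6, 21) − (-3)·(-3, -1, -5) = (11, 3, 6).

(11, 3, 6)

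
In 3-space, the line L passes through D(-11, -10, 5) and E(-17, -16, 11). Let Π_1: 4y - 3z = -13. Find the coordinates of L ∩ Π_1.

(-5, -4, -1)

A direction vector for L is E − D = (-6, -6, 6).
Substitute r = (-11, -10, 5) + t(-6, -6, 6) into the plane: -55 + (-42)t = -13, so t = -1.
Intersection: (-11, -10, 5) + (-1)·(-6, -6, 6) = (-5, -4, -1).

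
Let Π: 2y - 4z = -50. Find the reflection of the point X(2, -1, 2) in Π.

λ = (n·X − d)/|n|² = (-10 − (-50))/20 = 2.
Reflection = X − 2λn = (2, -1, 2) − 4·(0, 2, -4) = (2, -9, 18).

(2, -9, 18)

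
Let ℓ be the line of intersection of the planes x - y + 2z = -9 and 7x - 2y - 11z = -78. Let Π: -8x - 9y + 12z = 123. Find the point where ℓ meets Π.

Direction of ℓ: (1, -1, 2) × (7, -2, -11) = (15, 25, 5).
A point on ℓ: solving the two plane equations with x = -6 gives (-6, 7, 2).
Substitute r = (-6, 7, 2) + t(15, 25, 5) into the plane: 9 + (-285)t = 123, so t = -2/5.
Intersection: (-6, 7, 2) + (-2/5)·(15, 25, 5) = (-12, -3, 0).

(-12, -3, 0)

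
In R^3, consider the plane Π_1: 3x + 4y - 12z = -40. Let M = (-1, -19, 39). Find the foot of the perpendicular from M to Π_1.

Foot = M − λn with λ = (n·M − d)/|n|² = (-547 − (-40))/169 = -3.
Foot = (-1, -19, 39) − (-3)·(3, 4, -12) = (8, -7, 3).

(8, -7, 3)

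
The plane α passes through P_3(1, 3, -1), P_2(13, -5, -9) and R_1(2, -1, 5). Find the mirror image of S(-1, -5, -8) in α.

(11, 7, -2)

P_3P_2 = (12, -8, -8), P_3R_1 = (1, -4, 6); a normal to α is P_3P_2 × P_3R_1 = (-80, -80, -40).
Using P_3: α has equation -80x - 80y - 40z = -280.
λ = (n·S − d)/|n|² = (800 − (-280))/14400 = 3/40.
Reflection = S − 2λn = (-1, -5, -8) − (3/20)·(-80, -80, -40) = (11, 7, -2).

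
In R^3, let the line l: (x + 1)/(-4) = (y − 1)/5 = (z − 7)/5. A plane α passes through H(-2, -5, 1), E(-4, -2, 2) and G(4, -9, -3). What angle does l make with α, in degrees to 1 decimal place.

l has direction (-4, 5, 5) through (-1, 1, 7).
HE = (-2, 3, 1), HG = (6, -4, -4); a normal to α is HE × HG = (-8, -2, -10).
Using H: α has equation -8x - 2y - 10z = 16.
sin θ = |n·v| / (|n||v|) = |-28| / (√168 · √66) = 0.26591.
θ ≈ 15.4°.

15.4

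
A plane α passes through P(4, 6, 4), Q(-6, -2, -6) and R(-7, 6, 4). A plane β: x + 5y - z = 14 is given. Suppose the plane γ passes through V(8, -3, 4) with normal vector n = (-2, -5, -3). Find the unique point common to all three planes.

(3, 2, -1)

PQ = (-10, -8, -10), PR = (-11, 0, 0); a normal to α is PQ × PR = (0, 110, -88).
Using P: α has equation 110y - 88z = 308.
γ: n·r = n·V gives -2x - 5y - 3z = -13.
Solving the 3×3 linear system 110y - 88z = 308, x + 5y - z = 14, -2x - 5y - 3z = -13 (e.g. by elimination or Cramer's rule, determinant = 110) gives (3, 2, -1).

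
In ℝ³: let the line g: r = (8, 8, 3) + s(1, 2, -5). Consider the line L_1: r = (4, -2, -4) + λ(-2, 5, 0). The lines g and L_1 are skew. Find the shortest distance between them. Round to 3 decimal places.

9.264

Common perpendicular direction n = (1, 2, -5) × (-2, 5, 0) = (25, 10, 9).
With w = (4, -2, -4) − (8, 8, 3) = (-4, -10, -7), w · n = -263.
Distance = |w · n| / |n| = |-263| / √806 ≈ 9.264.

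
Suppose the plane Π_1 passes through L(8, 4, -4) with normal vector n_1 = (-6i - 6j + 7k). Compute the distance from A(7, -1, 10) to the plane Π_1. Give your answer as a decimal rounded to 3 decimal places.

12.182

Π_1: n_1·r = n_1·L gives -6x - 6y + 7z = -100.
n·A − d = (-6)·(7) + (-6)·(-1) + (7)·(10) − (-100) = 134; |n| = √121.
Distance = |134| / √121 = 134/√121 ≈ 12.182.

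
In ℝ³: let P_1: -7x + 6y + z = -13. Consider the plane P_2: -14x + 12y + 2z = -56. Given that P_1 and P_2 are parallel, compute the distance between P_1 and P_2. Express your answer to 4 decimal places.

Rescale P_2 by 1/2: -7x + 6y + z = -28. Then distance = |-13 − (-28)| / √86 ≈ 1.6175.

1.6175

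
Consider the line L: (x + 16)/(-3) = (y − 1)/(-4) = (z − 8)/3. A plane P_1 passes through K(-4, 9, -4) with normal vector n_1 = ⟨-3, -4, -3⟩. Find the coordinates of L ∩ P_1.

(-10, 9, 2)

L has direction (-3, -4, 3) through (-16, 1, 8).
P_1: n_1·r = n_1·K gives -3x - 4y - 3z = -12.
Substitute r = (-16, 1, 8) + t(-3, -4, 3) into the plane: 20 + 16t = -12, so t = -2.
Intersection: (-16, 1, 8) + (-2)·(-3, -4, 3) = (-10, 9, 2).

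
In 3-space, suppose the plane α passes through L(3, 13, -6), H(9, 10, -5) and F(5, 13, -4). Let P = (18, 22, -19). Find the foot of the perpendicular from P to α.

LH = (6, -3, 1), LF = (2, 0, 2); a normal to α is LH × LF = (-6, -10, 6).
Using L: α has equation -6x - 10y + 6z = -184.
Foot = P − λn with λ = (n·P − d)/|n|² = (-442 − (-184))/172 = -3/2.
Foot = (18, 22, -19) − (-3/2)·(-6, -10, 6) = (9, 7, -10).

(9, 7, -10)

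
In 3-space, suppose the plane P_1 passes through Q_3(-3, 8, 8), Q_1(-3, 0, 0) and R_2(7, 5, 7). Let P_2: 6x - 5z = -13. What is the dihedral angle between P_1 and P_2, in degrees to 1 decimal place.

56.2

Q_3Q_1 = (0, -8, -8), Q_3R_2 = (10, -3, -1); a normal to P_1 is Q_3Q_1 × Q_3R_2 = (-16, -80, 80).
Using Q_3: P_1 has equation -16x - 80y + 80z = 48.
cos θ = |n₁·n₂| / (|n₁||n₂|) = |-496| / (√13056 · √61).
θ = arccos(0.55579) ≈ 56.2°.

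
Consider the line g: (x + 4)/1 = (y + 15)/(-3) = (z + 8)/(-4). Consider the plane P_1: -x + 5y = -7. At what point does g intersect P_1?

(-8, -3, 8)

g has direction (1, -3, -4) through (-4, -15, -8).
Substitute r = (-4, -15, -8) + t(1, -3, -4) into the plane: -71 + (-16)t = -7, so t = -4.
Intersection: (-4, -15, -8) + (-4)·(1, -3, -4) = (-8, -3, 8).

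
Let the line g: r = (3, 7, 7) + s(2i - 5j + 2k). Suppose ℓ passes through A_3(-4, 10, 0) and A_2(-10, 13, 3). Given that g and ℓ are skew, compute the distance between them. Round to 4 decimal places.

A direction vector for ℓ is A_2 − A_3 = (-6, 3, 3).
Common perpendicular direction n = (2, -5, 2) × (-6, 3, 3) = (-21, -18, -24).
With w = (-4, 10, 0) − (3, 7, 7) = (-7, 3, -7), w · n = 261.
Distance = |w · n| / |n| = |261| / √1341 ≈ 7.1273.

7.1273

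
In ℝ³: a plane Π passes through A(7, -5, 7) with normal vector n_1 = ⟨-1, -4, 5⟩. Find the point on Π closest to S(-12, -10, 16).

(-10, -2, 6)

Π: n_1·r = n_1·A gives -x - 4y + 5z = 48.
Foot = S − λn with λ = (n·S − d)/|n|² = (132 − 48)/42 = 2.
Foot = (-12, -10, 16) − 2·(-1, -4, 5) = (-10, -2, 6).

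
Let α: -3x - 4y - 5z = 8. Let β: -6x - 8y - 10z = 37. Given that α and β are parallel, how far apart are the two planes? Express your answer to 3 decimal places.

Rescale β by 1/2: -3x - 4y - 5z = 37/2. Then distance = |8 − (37/2)| / √50 ≈ 1.485.

1.485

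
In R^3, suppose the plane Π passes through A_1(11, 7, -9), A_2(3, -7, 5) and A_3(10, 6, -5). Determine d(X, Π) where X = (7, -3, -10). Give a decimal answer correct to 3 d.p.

A_1A_2 = (-8, -14, 14), A_1A_3 = (-1, -1, 4); a normal to Π is A_1A_2 × A_1A_3 = (-42, 18, -6).
Using A_1: Π has equation -42x + 18y - 6z = -282.
n·X − d = (-42)·(7) + (18)·(-3) + (-6)·(-10) − (-282) = -6; |n| = √2124.
Distance = |-6| / √2124 = 6/√2124 ≈ 0.130.

0.130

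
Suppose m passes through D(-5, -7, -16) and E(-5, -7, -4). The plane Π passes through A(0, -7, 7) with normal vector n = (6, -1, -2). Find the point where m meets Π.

(-5, -7, -8)

A direction vector for m is E − D = (0, 0, 12).
Π: n·r = n·A gives 6x - y - 2z = -7.
Substitute r = (-5, -7, -16) + t(0, 0, 12) into the plane: 9 + (-24)t = -7, so t = 2/3.
Intersection: (-5, -7, -16) + (2/3)·(0, 0, 12) = (-5, -7, -8).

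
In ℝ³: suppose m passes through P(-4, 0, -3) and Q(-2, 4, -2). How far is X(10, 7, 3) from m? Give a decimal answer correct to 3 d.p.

A direction vector for m is Q − P = (2, 4, 1).
Taking (-4, 0, -3) on m with direction v = (2, 4, 1): w = X − (-4, 0, -3) = (14, 7, 6), and w × v = (-17, -2, 42).
Distance = |w × v| / |v| = √2057 / √21 ≈ 9.897.

9.897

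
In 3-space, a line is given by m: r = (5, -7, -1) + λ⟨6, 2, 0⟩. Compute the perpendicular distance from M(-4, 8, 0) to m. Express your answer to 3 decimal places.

17.106

Taking (5, -7, -1) on m with direction v = (6, 2, 0): w = M − (5, -7, -1) = (-9, 15, 1), and w × v = (-2, 6, -108).
Distance = |w × v| / |v| = √11704 / √40 ≈ 17.106.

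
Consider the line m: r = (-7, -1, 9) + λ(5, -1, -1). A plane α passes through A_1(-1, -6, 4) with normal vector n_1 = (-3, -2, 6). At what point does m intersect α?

α: n_1·r = n_1·A_1 gives -3x - 2y + 6z = 39.
Substitute r = (-7, -1, 9) + t(5, -1, -1) into the plane: 77 + (-19)t = 39, so t = 2.
Intersection: (-7, -1, 9) + 2·(5, -1, -1) = (3, -3, 7).

(3, -3, 7)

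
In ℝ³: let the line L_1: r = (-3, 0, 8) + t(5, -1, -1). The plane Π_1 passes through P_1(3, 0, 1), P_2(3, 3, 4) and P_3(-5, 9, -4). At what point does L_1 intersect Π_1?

P_1P_2 = (0, 3, 3), P_1P_3 = (-8, 9, -5); a normal to Π_1 is P_1P_2 × P_1P_3 = (-42, -24, 24).
Using P_1: Π_1 has equation -42x - 24y + 24z = -102.
Substitute r = (-3, 0, 8) + t(5, -1, -1) into the plane: 318 + (-210)t = -102, so t = 2.
Intersection: (-3, 0, 8) + 2·(5, -1, -1) = (7, -2, 6).

(7, -2, 6)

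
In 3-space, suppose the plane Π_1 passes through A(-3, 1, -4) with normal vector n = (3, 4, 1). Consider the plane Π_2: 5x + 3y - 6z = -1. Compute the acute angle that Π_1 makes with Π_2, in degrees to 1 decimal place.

Π_1: n·r = n·A gives 3x + 4y + z = -9.
cos θ = |n₁·n₂| / (|n₁||n₂|) = |21| / (√26 · √70).
θ = arccos(0.49225) ≈ 60.5°.

60.5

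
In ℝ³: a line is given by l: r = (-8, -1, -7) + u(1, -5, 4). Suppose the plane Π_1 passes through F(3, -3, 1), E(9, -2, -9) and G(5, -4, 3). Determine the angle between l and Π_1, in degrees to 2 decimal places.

33.06

FE = (6, 1, -10), FG = (2, -1, 2); a normal to Π_1 is FE × FG = (-8, -32, -8).
Using F: Π_1 has equation -8x - 32y - 8z = 64.
sin θ = |n·v| / (|n||v|) = |120| / (√1152 · √42) = 0.54554.
θ ≈ 33.06°.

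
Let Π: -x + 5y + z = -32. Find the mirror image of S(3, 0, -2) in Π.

λ = (n·S − d)/|n|² = (-5 − (-32))/27 = 1.
Reflection = S − 2λn = (3, 0, -2) − 2·(-1, 5, 1) = (5, -10, -4).

(5, -10, -4)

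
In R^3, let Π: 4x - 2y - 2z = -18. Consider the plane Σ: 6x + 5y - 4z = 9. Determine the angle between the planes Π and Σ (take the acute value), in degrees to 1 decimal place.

cos θ = |n₁·n₂| / (|n₁||n₂|) = |22| / (√24 · √77).
θ = arccos(0.51177) ≈ 59.2°.

59.2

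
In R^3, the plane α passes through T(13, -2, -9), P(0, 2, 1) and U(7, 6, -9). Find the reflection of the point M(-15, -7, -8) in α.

TP = (-13, 4, 10), TU = (-6, 8, 0); a normal to α is TP × TU = (-80, -60, -80).
Using T: α has equation -80x - 60y - 80z = -200.
λ = (n·M − d)/|n|² = (2260 − (-200))/16400 = 3/20.
Reflection = M − 2λn = (-15, -7, -8) − (3/10)·(-80, -60, -80) = (9, 11, 16).

(9, 11, 16)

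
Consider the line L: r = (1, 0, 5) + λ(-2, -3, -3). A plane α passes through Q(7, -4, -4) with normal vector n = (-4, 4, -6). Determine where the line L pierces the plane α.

(-1, -3, 2)

α: n·r = n·Q gives -4x + 4y - 6z = -20.
Substitute r = (1, 0, 5) + t(-2, -3, -3) into the plane: -34 + 14t = -20, so t = 1.
Intersection: (1, 0, 5) + 1·(-2, -3, -3) = (-1, -3, 2).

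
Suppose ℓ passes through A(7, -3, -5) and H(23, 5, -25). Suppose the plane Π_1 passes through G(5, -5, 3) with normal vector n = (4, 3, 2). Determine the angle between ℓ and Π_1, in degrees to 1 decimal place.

A direction vector for ℓ is H − A = (16, 8, -20).
Π_1: n·r = n·G gives 4x + 3y + 2z = 11.
sin θ = |n·v| / (|n||v|) = |48| / (√29 · √720) = 0.33218.
θ ≈ 19.4°.

19.4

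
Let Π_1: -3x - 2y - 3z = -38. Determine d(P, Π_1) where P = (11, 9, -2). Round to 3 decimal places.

1.492

n·P − d = (-3)·(11) + (-2)·(9) + (-3)·(-2) − (-38) = -7; |n| = √22.
Distance = |-7| / √22 = 7/√22 ≈ 1.492.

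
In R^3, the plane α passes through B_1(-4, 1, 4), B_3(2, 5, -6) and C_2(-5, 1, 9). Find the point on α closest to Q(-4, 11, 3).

(1, 6, 4)

B_1B_3 = (6, 4, -10), B_1C_2 = (-1, 0, 5); a normal to α is B_1B_3 × B_1C_2 = (20, -20, 4).
Using B_1: α has equation 20x - 20y + 4z = -84.
Foot = Q − λn with λ = (n·Q − d)/|n|² = (-288 − (-84))/816 = -1/4.
Foot = (-4, 11, 3) − (-1/4)·(20, -20, 4) = (1, 6, 4).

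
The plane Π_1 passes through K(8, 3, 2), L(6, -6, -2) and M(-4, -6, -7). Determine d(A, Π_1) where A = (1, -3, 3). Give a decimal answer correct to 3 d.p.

5.571

KL = (-2, -9, -4), KM = (-12, -9, -9); a normal to Π_1 is KL × KM = (45, 30, -90).
Using K: Π_1 has equation 45x + 30y - 90z = 270.
n·A − d = (45)·(1) + (30)·(-3) + (-90)·(3) − 270 = -585; |n| = √11025.
Distance = |-585| / √11025 = 585/√11025 ≈ 5.571.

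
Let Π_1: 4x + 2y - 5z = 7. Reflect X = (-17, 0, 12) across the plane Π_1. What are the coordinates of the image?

λ = (n·X − d)/|n|² = (-128 − 7)/45 = -3.
Reflection = X − 2λn = (-17, 0, 12) − (-6)·(4, 2, -5) = (7, 12, -18).

(7, 12, -18)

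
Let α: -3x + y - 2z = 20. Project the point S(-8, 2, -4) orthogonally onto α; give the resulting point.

(-5, 1, -2)

Foot = S − λn with λ = (n·S − d)/|n|² = (34 − 20)/14 = 1.
Foot = (-8, 2, -4) − 1·(-3, 1, -2) = (-5, 1, -2).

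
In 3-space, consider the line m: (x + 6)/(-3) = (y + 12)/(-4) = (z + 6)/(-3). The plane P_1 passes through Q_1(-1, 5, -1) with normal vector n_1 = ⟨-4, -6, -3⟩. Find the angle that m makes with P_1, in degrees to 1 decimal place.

81.2

m has direction (-3, -4, -3) through (-6, -12, -6).
P_1: n_1·r = n_1·Q_1 gives -4x - 6y - 3z = -23.
sin θ = |n·v| / (|n||v|) = |45| / (√61 · √34) = 0.98812.
θ ≈ 81.2°.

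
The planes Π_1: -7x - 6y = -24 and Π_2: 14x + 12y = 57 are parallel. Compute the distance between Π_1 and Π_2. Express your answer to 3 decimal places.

0.488

Rescale Π_2 by 1/(-2): -7x - 6y = -57/2. Then distance = |-24 − (-57/2)| / √85 ≈ 0.488.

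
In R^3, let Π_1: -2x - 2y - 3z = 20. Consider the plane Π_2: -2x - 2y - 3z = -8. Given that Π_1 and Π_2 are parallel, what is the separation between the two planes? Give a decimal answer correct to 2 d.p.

Same normal n = (-2, -2, -3) with |n| = √17; distance = |20 − (-8)| / |n| = 28/√17 ≈ 6.79.

6.79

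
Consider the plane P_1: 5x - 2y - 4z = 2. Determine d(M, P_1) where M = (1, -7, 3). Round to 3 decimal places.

n·M − d = (5)·(1) + (-2)·(-7) + (-4)·(3) − 2 = 5; |n| = √45.
Distance = |5| / √45 = 5/√45 ≈ 0.745.

0.745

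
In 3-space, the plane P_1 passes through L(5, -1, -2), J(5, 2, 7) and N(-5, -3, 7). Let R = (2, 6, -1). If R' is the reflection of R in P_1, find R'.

(8, -6, 3)

LJ = (0, 3, 9), LN = (-10, -2, 9); a normal to P_1 is LJ × LN = (45, -90, 30).
Using L: P_1 has equation 45x - 90y + 30z = 255.
λ = (n·R − d)/|n|² = (-480 − 255)/11025 = -1/15.
Reflection = R − 2λn = (2, 6, -1) − (-2/15)·(45, -90, 30) = (8, -6, 3).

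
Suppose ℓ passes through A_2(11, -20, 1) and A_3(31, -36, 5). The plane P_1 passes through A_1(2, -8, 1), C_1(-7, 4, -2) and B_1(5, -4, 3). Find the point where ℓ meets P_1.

(-4, -8, -2)

A direction vector for ℓ is A_3 − A_2 = (20, -16, 4).
A_1C_1 = (-9, 12, -3), A_1B_1 = (3, 4, 2); a normal to P_1 is A_1C_1 × A_1B_1 = (36, 9, -72).
Using A_1: P_1 has equation 36x + 9y - 72z = -72.
Substitute r = (11, -20, 1) + t(20, -16, 4) into the plane: 144 + 288t = -72, so t = -3/4.
Intersection: (11, -20, 1) + (-3/4)·(20, -16, 4) = (-4, -8, -2).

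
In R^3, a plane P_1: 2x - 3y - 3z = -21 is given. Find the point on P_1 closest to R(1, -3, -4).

(-3, 3, 2)

Foot = R − λn with λ = (n·R − d)/|n|² = (23 − (-21))/22 = 2.
Foot = (1, -3, -4) − 2·(2, -3, -3) = (-3, 3, 2).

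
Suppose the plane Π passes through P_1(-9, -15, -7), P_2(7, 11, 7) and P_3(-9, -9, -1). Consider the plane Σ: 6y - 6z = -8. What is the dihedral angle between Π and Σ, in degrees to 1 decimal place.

P_1P_2 = (16, 26, 14), P_1P_3 = (0, 6, 6); a normal to Π is P_1P_2 × P_1P_3 = (72, -96, 96).
Using P_1: Π has equation 72x - 96y + 96z = 120.
cos θ = |n₁·n₂| / (|n₁||n₂|) = |-1152| / (√23616 · √72).
θ = arccos(0.88345) ≈ 27.9°.

27.9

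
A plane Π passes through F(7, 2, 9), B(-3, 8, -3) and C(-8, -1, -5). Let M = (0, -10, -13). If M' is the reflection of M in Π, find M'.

(-18, -4, 5)

FB = (-10, 6, -12), FC = (-15, -3, -14); a normal to Π is FB × FC = (-120, 40, 120).
Using F: Π has equation -120x + 40y + 120z = 320.
λ = (n·M − d)/|n|² = (-1960 − 320)/30400 = -3/40.
Reflection = M − 2λn = (0, -10, -13) − (-3/20)·(-120, 40, 120) = (-18, -4, 5).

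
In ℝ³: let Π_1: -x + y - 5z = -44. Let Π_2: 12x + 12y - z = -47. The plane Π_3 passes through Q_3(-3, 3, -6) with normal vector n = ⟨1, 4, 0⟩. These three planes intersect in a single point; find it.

(-7, 4, 11)

Π_3: n·r = n·Q_3 gives x + 4y = 9.
Solving the 3×3 linear system -x + y - 5z = -44, 12x + 12y - z = -47, x + 4y = 9 (e.g. by elimination or Cramer's rule, determinant = -185) gives (-7, 4, 11).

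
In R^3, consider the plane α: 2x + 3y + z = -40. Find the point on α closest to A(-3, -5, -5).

(-5, -8, -6)

Foot = A − λn with λ = (n·A − d)/|n|² = (-26 − (-40))/14 = 1.
Foot = (-3, -5, -5) − 1·(2, 3, 1) = (-5, -8, -6).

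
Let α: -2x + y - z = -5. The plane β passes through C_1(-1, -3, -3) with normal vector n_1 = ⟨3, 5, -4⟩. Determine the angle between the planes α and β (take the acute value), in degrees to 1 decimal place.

80.0

β: n_1·r = n_1·C_1 gives 3x + 5y - 4z = -6.
cos θ = |n₁·n₂| / (|n₁||n₂|) = |3| / (√6 · √50).
θ = arccos(0.17321) ≈ 80.0°.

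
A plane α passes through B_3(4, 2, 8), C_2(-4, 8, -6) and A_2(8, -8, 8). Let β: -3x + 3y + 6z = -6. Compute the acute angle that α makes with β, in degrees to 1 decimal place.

60.2

B_3C_2 = (-8, 6, -14), B_3A_2 = (4, -10, 0); a normal to α is B_3C_2 × B_3A_2 = (-140, -56, 56).
Using B_3: α has equation -140x - 56y + 56z = -224.
cos θ = |n₁·n₂| / (|n₁||n₂|) = |588| / (√25872 · √54).
θ = arccos(0.49747) ≈ 60.2°.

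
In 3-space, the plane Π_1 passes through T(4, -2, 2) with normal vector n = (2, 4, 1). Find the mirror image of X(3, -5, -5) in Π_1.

(7, 3, -3)

Π_1: n·r = n·T gives 2x + 4y + z = 2.
λ = (n·X − d)/|n|² = (-19 − 2)/21 = -1.
Reflection = X − 2λn = (3, -5, -5) − (-2)·(2, 4, 1) = (7, 3, -3).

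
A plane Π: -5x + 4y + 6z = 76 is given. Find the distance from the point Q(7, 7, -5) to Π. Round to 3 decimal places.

n·Q − d = (-5)·(7) + (4)·(7) + (6)·(-5) − 76 = -113; |n| = √77.
Distance = |-113| / √77 = 113/√77 ≈ 12.878.

12.878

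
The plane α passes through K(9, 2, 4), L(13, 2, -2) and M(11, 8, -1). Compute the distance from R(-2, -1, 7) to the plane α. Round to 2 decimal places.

7.91

KL = (4, 0, -6), KM = (2, 6, -5); a normal to α is KL × KM = (36, 8, 24).
Using K: α has equation 36x + 8y + 24z = 436.
n·R − d = (36)·(-2) + (8)·(-1) + (24)·(7) − 436 = -348; |n| = √1936.
Distance = |-348| / √1936 = 348/√1936 ≈ 7.91.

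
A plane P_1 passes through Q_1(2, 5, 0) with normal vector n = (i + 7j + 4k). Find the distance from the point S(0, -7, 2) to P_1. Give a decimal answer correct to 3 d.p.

9.601

P_1: n·r = n·Q_1 gives x + 7y + 4z = 37.
n·S − d = (1)·(0) + (7)·(-7) + (4)·(2) − 37 = -78; |n| = √66.
Distance = |-78| / √66 = 78/√66 ≈ 9.601.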